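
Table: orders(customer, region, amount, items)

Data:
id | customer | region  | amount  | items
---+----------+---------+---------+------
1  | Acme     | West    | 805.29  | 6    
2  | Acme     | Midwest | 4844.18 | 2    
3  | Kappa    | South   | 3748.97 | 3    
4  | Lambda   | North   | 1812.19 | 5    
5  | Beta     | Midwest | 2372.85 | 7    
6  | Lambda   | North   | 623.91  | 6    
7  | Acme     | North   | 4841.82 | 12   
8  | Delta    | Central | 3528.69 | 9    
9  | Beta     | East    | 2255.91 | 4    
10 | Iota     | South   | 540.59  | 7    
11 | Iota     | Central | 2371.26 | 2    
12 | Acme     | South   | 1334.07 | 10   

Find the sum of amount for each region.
SELECT region, SUM(amount) as result
FROM orders
GROUP BY region

Result:
  Central: 5899.95
  East: 2255.91
  Midwest: 7217.03
  North: 7277.92
  South: 5623.63
  West: 805.29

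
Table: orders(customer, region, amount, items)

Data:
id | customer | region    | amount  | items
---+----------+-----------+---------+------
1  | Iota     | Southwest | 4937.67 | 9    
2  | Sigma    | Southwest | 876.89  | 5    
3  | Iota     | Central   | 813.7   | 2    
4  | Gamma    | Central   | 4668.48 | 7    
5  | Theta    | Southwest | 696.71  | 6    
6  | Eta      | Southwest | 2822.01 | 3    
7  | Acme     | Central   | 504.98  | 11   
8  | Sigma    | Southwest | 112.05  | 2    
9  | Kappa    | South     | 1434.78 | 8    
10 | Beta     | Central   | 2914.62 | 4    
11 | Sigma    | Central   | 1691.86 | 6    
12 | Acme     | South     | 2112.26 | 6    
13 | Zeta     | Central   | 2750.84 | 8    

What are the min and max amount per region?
SELECT region, MIN(amount), MAX(amount)
FROM orders
GROUP BY region

Result:
  Central: min=504.98, max=4668.48
  South: min=1434.78, max=2112.26
  Southwest: min=112.05, max=4937.67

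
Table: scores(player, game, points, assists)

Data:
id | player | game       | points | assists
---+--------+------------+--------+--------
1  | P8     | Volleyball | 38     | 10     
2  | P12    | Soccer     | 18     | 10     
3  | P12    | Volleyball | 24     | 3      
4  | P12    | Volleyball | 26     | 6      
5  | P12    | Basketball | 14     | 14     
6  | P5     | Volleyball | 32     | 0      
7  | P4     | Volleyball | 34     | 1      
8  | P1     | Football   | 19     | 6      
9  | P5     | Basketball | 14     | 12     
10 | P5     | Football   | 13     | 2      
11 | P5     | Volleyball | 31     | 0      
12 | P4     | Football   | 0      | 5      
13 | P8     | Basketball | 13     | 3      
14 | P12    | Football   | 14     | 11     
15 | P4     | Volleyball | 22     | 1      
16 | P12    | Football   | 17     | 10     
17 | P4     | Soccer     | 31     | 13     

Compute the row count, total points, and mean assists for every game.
SELECT game,
       COUNT(*) as cnt,
       SUM(points) as total_points,
       AVG(assists) as avg_assists
FROM scores
GROUP BY game

Result:
  Basketball: 3 records, 41 total points, 9.67 avg assists
  Football: 5 records, 63 total points, 6.80 avg assists
  Soccer: 2 records, 49 total points, 11.50 avg assists
  Volleyball: 7 records, 207 total points, 3.00 avg assists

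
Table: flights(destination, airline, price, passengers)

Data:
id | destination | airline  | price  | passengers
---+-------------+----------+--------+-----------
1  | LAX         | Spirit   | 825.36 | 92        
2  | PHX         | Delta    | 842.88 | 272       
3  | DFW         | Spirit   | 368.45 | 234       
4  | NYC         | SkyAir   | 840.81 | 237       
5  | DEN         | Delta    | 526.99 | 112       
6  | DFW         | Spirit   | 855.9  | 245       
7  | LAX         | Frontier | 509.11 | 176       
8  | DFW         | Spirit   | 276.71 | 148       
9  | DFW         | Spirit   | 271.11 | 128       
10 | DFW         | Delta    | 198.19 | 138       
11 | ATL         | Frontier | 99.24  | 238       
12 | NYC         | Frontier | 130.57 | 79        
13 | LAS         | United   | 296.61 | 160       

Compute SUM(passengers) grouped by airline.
SELECT airline, SUM(passengers) as result
FROM flights
GROUP BY airline

Result:
  Delta: 522
  Frontier: 493
  SkyAir: 237
  Spirit: 847
  United: 160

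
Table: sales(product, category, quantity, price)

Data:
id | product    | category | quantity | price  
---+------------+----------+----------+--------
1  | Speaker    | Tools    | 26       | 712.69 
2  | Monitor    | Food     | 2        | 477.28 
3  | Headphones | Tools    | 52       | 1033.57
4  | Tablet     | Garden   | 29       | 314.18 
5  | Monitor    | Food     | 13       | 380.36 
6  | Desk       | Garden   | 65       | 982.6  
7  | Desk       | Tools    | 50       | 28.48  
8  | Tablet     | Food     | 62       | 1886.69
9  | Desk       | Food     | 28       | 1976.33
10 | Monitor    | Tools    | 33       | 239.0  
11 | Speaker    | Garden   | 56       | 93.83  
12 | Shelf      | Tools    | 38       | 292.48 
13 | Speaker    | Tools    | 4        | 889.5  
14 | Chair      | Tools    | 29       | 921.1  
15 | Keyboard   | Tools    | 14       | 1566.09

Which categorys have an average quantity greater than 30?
SELECT category, AVG(quantity)
FROM sales
GROUP BY category
HAVING AVG(quantity) > 30

Result:
  Garden: avg=50.00
  Tools: avg=30.75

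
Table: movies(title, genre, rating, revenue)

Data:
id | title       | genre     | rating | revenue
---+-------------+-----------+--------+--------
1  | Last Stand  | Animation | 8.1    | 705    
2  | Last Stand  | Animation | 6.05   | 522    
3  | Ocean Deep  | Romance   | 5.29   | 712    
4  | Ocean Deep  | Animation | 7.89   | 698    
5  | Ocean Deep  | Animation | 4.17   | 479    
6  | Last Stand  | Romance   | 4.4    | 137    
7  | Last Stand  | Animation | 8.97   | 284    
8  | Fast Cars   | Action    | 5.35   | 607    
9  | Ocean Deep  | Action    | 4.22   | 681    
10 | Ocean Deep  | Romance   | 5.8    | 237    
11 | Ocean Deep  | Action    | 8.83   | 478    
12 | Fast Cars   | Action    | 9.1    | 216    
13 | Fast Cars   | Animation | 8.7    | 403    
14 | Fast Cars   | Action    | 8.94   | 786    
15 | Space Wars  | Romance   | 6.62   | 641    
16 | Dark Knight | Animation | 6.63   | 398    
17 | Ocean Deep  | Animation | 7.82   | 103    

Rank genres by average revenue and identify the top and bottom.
SELECT genre, AVG(revenue)
FROM movies
GROUP BY genre
ORDER BY AVG(revenue)

All groups:
  Romance: 431.75
  Animation: 449.00
  Action: 553.60

Highest: Action (553.60)
Lowest: Romance (431.75)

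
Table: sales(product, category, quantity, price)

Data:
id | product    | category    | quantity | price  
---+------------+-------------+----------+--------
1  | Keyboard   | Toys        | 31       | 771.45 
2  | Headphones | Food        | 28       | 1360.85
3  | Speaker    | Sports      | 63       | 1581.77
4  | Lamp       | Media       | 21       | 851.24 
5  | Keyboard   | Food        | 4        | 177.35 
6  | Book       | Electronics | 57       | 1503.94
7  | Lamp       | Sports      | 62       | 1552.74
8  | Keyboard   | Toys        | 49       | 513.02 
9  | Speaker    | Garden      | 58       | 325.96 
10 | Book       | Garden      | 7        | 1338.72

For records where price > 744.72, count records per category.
SELECT category, COUNT(*)
FROM sales
WHERE price > 744.72
GROUP BY category

Note: WHERE filters rows before grouping.

Result:
  Electronics: 1
  Food: 1
  Garden: 1
  Media: 1
  Sports: 2
  Toys: 1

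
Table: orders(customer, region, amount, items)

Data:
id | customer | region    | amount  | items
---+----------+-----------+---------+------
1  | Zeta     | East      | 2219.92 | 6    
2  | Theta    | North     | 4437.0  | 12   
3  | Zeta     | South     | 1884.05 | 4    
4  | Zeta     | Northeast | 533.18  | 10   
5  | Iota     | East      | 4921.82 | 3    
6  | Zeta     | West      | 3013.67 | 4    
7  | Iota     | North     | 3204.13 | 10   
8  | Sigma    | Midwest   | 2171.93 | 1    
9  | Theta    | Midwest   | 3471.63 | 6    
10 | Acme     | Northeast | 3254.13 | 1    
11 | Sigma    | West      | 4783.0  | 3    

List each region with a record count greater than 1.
SELECT region, COUNT(*) as cnt
FROM orders
GROUP BY region
HAVING COUNT(*) > 1

Result:
  East: 2
  Midwest: 2
  North: 2
  Northeast: 2
  West: 2

Note: HAVING filters groups after aggregation, WHERE filters rows before.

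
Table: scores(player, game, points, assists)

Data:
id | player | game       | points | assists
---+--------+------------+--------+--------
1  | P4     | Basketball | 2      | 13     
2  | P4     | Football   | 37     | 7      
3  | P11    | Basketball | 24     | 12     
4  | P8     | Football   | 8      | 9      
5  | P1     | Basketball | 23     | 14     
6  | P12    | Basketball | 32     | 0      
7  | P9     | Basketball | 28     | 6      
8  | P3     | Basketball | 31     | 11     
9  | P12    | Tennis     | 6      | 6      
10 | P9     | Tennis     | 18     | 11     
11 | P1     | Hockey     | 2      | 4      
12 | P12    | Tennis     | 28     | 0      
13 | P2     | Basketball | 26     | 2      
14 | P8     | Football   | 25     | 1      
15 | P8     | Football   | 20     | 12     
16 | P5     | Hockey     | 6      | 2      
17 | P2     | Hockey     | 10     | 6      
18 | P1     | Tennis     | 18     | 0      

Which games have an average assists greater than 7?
SELECT game, AVG(assists)
FROM scores
GROUP BY game
HAVING AVG(assists) > 7

Result:
  Basketball: avg=8.29
  Football: avg=7.25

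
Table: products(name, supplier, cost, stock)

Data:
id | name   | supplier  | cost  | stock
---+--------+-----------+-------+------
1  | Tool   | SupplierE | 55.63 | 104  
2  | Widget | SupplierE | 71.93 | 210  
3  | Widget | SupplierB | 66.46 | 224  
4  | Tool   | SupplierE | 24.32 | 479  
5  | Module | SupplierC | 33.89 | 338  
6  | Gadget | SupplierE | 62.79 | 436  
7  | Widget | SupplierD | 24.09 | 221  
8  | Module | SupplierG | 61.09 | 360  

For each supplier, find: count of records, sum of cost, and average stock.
SELECT supplier,
       COUNT(*) as cnt,
       SUM(cost) as total_cost,
       AVG(stock) as avg_stock
FROM products
GROUP BY supplier

Result:
  SupplierB: 1 records, 66.46 total cost, 224.00 avg stock
  SupplierC: 1 records, 33.89 total cost, 338.00 avg stock
  SupplierD: 1 records, 24.09 total cost, 221.00 avg stock
  SupplierE: 4 records, 214.67 total cost, 307.25 avg stock
  SupplierG: 1 records, 61.09 total cost, 360.00 avg stock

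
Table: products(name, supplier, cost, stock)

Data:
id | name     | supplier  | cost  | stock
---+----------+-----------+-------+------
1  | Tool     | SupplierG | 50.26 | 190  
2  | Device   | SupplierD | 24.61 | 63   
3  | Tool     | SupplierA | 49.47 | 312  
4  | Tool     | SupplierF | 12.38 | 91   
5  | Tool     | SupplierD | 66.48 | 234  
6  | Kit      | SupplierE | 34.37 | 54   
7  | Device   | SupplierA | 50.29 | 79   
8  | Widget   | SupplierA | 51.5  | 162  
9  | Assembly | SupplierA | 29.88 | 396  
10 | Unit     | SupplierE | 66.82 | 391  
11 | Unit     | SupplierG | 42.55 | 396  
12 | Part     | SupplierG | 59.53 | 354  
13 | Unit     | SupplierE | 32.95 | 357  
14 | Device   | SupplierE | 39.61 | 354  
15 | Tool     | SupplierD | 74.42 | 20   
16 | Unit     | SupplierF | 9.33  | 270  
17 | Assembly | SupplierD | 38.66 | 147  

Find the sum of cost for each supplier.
SELECT supplier, SUM(cost) as result
FROM products
GROUP BY supplier

Result:
  SupplierA: 181.14
  SupplierD: 204.17
  SupplierE: 173.75
  SupplierF: 21.71
  SupplierG: 152.34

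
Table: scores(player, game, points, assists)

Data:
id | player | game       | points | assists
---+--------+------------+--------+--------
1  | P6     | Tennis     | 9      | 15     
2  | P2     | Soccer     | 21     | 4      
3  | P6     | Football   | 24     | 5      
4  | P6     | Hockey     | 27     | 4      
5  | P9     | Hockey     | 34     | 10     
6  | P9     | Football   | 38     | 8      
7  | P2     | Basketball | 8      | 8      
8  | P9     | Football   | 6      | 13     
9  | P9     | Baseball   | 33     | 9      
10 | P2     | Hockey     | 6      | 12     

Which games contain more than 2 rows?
SELECT game, COUNT(*) as cnt
FROM scores
GROUP BY game
HAVING COUNT(*) > 2

Result:
  Football: 3
  Hockey: 3

Note: HAVING filters groups after aggregation, WHERE filters rows before.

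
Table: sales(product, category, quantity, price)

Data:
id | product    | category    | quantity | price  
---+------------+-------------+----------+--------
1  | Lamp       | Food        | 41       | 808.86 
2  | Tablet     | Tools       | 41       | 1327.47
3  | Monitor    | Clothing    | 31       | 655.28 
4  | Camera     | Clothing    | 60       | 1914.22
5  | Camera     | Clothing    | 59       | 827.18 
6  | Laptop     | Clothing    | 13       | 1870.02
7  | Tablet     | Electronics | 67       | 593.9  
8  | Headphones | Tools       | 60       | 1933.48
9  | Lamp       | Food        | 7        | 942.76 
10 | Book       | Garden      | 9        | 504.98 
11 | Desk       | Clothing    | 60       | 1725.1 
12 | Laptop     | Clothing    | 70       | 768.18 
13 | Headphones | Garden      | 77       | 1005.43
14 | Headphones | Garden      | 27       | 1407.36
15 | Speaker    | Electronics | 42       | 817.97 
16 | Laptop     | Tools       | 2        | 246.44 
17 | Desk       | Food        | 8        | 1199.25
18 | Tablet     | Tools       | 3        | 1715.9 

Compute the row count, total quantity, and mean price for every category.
SELECT category,
       COUNT(*) as cnt,
       SUM(quantity) as total_quantity,
       AVG(price) as avg_price
FROM sales
GROUP BY category

Result:
  Clothing: 6 records, 293 total quantity, 1293.33 avg price
  Electronics: 2 records, 109 total quantity, 705.94 avg price
  Food: 3 records, 56 total quantity, 983.62 avg price
  Garden: 3 records, 113 total quantity, 972.59 avg price
  Tools: 4 records, 106 total quantity, 1305.82 avg price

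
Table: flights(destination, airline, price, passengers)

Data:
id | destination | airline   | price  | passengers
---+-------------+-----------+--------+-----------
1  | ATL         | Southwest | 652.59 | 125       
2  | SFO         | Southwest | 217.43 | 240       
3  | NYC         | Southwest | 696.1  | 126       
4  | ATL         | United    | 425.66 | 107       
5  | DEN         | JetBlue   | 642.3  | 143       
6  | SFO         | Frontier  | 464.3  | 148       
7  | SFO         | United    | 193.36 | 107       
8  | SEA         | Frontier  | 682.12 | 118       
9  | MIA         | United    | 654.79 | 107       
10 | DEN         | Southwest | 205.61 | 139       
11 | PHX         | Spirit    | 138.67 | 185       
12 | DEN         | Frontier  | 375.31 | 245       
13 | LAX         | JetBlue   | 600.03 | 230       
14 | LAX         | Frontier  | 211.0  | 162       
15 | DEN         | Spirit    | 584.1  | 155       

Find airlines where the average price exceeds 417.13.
SELECT airline, AVG(price)
FROM flights
GROUP BY airline
HAVING AVG(price) > 417.13

Result:
  Frontier: avg=433.18
  JetBlue: avg=621.17
  Southwest: avg=442.93
  United: avg=424.60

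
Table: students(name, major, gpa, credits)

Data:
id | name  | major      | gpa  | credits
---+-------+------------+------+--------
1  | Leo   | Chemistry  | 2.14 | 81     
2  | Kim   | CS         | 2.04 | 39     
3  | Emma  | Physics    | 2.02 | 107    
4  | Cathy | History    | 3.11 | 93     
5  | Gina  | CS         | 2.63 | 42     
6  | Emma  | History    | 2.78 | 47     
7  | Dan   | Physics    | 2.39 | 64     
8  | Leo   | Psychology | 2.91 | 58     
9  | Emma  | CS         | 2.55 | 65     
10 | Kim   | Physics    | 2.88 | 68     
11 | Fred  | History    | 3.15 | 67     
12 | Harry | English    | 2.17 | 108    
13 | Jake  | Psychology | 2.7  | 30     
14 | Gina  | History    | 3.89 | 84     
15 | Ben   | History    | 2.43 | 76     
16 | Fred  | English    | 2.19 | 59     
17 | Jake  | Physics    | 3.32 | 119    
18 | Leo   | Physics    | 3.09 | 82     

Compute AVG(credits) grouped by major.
SELECT major, AVG(credits) as result
FROM students
GROUP BY major

Result:
  CS: 48.67
  Chemistry: 81.00
  English: 83.50
  History: 73.40
  Physics: 88.00
  Psychology: 44.00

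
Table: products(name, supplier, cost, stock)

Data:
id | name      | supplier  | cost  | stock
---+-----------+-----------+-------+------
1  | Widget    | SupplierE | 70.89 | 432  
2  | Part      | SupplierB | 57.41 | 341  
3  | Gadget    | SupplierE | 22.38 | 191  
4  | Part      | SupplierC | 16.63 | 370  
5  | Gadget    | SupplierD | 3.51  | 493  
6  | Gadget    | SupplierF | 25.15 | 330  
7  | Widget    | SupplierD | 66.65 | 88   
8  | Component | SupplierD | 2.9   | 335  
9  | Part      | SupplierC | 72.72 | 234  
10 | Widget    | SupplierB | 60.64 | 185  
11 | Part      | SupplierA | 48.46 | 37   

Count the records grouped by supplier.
SELECT supplier, COUNT(*) as count
FROM products
GROUP BY supplier

Result:
  SupplierA: 1
  SupplierB: 2
  SupplierC: 2
  SupplierD: 3
  SupplierE: 2
  SupplierF: 1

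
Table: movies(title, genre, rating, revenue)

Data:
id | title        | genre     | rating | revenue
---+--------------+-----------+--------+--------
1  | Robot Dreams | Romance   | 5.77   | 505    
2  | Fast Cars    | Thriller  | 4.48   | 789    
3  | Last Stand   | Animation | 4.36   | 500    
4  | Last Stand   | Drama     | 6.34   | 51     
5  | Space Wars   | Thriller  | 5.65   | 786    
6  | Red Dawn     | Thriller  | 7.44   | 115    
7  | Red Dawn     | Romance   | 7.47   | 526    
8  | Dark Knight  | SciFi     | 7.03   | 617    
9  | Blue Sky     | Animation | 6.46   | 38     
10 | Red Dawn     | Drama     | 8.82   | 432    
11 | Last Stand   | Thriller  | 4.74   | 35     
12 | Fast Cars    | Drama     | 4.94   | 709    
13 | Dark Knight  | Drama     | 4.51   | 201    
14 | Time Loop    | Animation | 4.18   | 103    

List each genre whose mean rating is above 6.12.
SELECT genre, AVG(rating)
FROM movies
GROUP BY genre
HAVING AVG(rating) > 6.12

Result:
  Drama: avg=6.15
  Romance: avg=6.62
  SciFi: avg=7.03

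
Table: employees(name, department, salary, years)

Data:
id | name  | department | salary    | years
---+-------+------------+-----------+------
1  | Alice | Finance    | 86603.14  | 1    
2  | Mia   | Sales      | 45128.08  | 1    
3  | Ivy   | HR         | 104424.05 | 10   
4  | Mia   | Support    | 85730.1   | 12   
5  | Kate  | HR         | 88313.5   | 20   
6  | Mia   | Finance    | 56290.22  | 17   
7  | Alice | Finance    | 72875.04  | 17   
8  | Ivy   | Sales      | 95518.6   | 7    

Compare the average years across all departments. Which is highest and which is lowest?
SELECT department, AVG(years)
FROM employees
GROUP BY department
ORDER BY AVG(years)

All groups:
  Sales: 4.00
  Finance: 11.67
  Support: 12.00
  HR: 15.00

Highest: HR (15.00)
Lowest: Sales (4.00)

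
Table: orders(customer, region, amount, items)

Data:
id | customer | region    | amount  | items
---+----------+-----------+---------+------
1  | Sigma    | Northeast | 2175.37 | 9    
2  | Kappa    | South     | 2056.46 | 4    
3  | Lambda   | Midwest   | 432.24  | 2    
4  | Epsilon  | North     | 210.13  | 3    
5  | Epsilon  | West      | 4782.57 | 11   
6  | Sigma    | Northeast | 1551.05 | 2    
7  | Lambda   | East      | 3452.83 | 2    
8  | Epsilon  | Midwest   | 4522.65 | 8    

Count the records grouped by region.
SELECT region, COUNT(*) as count
FROM orders
GROUP BY region

Result:
  East: 1
  Midwest: 2
  North: 1
  Northeast: 2
  South: 1
  West: 1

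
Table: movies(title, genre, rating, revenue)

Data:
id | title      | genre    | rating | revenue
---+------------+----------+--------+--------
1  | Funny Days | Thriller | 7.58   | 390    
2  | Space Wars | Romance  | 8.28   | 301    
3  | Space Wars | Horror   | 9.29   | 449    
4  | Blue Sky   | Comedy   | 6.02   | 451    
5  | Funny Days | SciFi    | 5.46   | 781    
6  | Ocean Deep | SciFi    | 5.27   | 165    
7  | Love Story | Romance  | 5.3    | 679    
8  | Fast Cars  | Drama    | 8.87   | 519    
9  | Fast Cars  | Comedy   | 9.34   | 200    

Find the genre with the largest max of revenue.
SELECT genre, MAX(revenue) as val
FROM movies
GROUP BY genre
ORDER BY val DESC
LIMIT 1

Result: SciFi with max(revenue) = 781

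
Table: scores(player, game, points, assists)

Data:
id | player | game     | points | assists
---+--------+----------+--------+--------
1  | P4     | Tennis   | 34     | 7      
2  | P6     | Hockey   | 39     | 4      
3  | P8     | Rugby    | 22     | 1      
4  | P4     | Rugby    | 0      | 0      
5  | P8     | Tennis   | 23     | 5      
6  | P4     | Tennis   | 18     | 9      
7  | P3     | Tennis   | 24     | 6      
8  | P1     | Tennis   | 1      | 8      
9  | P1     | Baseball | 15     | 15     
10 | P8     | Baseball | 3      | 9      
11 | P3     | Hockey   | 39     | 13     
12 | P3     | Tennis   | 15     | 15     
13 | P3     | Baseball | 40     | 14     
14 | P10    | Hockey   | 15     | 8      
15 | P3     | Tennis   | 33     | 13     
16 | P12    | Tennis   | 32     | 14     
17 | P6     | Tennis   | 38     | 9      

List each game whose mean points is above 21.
SELECT game, AVG(points)
FROM scores
GROUP BY game
HAVING AVG(points) > 21

Result:
  Hockey: avg=31.00
  Tennis: avg=24.22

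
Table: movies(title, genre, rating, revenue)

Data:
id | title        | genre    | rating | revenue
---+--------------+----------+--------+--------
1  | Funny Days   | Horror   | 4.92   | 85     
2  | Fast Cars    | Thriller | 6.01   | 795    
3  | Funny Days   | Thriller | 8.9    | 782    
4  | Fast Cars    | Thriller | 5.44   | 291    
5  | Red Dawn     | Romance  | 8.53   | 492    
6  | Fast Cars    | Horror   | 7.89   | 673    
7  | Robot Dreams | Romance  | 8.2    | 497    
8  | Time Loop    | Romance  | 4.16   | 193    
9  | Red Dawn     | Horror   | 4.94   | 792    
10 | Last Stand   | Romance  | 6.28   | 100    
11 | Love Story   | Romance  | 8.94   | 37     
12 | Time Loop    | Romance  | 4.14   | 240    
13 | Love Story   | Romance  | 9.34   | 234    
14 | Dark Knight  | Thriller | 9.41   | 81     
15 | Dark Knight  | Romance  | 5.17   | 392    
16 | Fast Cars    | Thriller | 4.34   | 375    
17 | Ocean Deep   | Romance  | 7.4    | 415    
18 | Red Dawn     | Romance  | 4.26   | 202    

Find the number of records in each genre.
SELECT genre, COUNT(*) as count
FROM movies
GROUP BY genre

Result:
  Horror: 3
  Romance: 10
  Thriller: 5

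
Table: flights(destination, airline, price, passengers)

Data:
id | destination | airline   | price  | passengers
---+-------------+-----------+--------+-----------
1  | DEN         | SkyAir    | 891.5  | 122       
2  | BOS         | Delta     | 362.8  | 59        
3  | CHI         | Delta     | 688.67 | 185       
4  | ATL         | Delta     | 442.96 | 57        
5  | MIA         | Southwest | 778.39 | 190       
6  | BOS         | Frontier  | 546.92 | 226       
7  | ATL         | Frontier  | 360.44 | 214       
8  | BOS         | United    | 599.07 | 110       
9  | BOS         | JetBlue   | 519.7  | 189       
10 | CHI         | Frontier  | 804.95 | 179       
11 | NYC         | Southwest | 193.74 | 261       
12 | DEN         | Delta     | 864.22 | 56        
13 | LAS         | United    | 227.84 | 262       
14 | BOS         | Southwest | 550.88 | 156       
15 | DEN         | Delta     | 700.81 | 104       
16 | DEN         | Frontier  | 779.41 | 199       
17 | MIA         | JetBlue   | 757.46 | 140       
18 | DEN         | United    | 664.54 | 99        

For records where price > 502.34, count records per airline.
SELECT airline, COUNT(*)
FROM flights
WHERE price > 502.34
GROUP BY airline

Note: WHERE filters rows before grouping.

Result:
  Delta: 3
  Frontier: 3
  JetBlue: 2
  SkyAir: 1
  Southwest: 2
  United: 2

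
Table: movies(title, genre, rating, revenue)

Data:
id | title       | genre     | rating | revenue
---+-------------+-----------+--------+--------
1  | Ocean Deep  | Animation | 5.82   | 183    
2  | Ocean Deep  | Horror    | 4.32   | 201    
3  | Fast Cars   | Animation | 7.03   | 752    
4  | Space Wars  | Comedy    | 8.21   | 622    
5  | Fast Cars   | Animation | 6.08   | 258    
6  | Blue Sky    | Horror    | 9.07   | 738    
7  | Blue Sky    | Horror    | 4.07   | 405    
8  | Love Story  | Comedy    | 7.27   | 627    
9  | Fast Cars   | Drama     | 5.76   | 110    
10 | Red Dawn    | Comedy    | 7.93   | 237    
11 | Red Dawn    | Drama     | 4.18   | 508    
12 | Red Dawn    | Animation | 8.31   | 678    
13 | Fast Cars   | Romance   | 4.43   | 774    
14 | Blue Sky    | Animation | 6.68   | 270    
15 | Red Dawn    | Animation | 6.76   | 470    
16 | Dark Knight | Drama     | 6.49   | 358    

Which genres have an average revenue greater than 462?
SELECT genre, AVG(revenue)
FROM movies
GROUP BY genre
HAVING AVG(revenue) > 462

Result:
  Comedy: avg=495.33
  Romance: avg=774.00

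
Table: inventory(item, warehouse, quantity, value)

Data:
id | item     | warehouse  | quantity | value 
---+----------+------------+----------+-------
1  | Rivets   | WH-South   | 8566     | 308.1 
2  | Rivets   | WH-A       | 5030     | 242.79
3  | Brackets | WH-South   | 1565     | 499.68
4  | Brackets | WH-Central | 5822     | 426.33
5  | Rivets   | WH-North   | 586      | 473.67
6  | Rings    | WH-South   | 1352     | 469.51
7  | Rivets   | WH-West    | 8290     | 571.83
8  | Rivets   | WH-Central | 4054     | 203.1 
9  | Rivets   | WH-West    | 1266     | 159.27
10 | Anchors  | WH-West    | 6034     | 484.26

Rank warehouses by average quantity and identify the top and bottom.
SELECT warehouse, AVG(quantity)
FROM inventory
GROUP BY warehouse
ORDER BY AVG(quantity)

All groups:
  WH-North: 586.00
  WH-South: 3827.67
  WH-Central: 4938.00
  WH-A: 5030.00
  WH-West: 5196.67

Highest: WH-West (5196.67)
Lowest: WH-North (586.00)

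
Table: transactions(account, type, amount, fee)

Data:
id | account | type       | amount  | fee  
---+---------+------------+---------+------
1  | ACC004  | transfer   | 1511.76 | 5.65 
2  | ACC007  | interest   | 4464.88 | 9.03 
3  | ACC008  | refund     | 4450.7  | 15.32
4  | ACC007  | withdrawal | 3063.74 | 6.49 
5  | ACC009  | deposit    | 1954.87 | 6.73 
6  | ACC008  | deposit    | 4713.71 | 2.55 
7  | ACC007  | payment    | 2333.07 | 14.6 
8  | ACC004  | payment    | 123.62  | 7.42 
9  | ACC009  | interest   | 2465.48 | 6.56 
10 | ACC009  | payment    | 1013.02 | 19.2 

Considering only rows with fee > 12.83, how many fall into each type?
SELECT type, COUNT(*)
FROM transactions
WHERE fee > 12.83
GROUP BY type

Note: WHERE filters rows before grouping.

Result:
  payment: 2
  refund: 1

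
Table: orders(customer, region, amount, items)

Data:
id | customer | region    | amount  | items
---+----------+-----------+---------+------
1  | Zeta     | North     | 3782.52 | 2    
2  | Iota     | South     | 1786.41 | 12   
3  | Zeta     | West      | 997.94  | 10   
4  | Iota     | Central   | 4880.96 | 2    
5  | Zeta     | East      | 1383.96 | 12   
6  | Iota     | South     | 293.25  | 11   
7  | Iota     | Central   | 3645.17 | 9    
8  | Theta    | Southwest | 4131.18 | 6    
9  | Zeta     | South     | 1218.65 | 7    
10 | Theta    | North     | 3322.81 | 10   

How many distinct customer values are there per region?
SELECT region, COUNT(DISTINCT customer)
FROM orders
GROUP BY region

Result:
  Central: 1 distinct
  East: 1 distinct
  North: 2 distinct
  South: 2 distinct
  Southwest: 1 distinct
  West: 1 distinct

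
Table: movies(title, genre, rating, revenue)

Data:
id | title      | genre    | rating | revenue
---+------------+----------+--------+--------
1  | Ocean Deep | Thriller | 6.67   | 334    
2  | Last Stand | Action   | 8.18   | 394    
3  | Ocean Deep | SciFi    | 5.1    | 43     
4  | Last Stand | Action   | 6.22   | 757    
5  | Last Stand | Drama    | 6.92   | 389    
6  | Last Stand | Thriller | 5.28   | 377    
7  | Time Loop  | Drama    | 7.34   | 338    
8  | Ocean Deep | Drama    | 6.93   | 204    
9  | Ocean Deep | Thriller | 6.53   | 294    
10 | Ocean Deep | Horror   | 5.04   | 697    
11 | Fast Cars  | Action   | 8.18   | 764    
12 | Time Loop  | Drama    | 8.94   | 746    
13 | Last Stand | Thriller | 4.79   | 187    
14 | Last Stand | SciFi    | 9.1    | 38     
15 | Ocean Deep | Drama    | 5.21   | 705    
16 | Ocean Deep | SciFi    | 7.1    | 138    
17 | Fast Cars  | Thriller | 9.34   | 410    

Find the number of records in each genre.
SELECT genre, COUNT(*) as count
FROM movies
GROUP BY genre

Result:
  Action: 3
  Drama: 5
  Horror: 1
  SciFi: 3
  Thriller: 5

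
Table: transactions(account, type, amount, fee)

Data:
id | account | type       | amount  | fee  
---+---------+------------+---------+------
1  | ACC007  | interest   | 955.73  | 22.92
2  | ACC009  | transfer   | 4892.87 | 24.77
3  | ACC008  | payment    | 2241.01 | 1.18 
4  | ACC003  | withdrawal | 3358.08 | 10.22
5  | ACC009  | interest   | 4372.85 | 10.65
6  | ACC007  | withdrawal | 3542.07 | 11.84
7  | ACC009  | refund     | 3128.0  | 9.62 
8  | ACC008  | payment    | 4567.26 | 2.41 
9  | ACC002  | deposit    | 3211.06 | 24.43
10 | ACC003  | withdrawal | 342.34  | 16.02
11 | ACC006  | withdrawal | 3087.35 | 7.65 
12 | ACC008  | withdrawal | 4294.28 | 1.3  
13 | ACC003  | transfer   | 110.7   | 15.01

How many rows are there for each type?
SELECT type, COUNT(*) as count
FROM transactions
GROUP BY type

Result:
  deposit: 1
  interest: 2
  payment: 2
  refund: 1
  transfer: 2
  withdrawal: 5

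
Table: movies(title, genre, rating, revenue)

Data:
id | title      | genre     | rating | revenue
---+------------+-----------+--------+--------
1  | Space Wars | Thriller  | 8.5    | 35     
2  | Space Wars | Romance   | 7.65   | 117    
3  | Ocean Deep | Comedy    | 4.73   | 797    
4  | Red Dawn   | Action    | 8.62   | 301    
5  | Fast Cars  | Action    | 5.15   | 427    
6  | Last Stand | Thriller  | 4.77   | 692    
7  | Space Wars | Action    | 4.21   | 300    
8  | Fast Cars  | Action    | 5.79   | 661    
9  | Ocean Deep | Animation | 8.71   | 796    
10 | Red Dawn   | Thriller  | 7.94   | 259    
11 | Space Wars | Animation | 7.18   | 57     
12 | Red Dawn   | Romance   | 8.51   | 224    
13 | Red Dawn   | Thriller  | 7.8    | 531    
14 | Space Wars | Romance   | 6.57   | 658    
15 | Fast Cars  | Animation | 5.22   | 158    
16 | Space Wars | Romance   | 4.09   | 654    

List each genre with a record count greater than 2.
SELECT genre, COUNT(*) as cnt
FROM movies
GROUP BY genre
HAVING COUNT(*) > 2

Result:
  Action: 4
  Animation: 3
  Romance: 4
  Thriller: 4

Note: HAVING filters groups after aggregation, WHERE filters rows before.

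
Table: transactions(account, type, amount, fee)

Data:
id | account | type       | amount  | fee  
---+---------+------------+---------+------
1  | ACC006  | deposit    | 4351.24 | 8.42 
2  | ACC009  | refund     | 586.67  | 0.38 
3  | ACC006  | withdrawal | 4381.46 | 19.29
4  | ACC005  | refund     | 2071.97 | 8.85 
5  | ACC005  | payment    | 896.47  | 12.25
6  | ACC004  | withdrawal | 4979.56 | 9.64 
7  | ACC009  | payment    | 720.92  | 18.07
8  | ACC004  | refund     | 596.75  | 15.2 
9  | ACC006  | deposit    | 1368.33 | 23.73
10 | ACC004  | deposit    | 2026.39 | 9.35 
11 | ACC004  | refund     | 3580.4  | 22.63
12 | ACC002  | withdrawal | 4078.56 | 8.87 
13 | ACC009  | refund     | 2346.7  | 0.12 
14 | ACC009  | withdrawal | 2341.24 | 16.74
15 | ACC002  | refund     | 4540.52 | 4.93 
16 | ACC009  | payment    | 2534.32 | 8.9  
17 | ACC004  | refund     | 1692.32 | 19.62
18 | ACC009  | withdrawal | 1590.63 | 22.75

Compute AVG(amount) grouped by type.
SELECT type, AVG(amount) as result
FROM transactions
GROUP BY type

Result:
  deposit: 2581.99
  payment: 1383.90
  refund: 2202.19
  withdrawal: 3474.29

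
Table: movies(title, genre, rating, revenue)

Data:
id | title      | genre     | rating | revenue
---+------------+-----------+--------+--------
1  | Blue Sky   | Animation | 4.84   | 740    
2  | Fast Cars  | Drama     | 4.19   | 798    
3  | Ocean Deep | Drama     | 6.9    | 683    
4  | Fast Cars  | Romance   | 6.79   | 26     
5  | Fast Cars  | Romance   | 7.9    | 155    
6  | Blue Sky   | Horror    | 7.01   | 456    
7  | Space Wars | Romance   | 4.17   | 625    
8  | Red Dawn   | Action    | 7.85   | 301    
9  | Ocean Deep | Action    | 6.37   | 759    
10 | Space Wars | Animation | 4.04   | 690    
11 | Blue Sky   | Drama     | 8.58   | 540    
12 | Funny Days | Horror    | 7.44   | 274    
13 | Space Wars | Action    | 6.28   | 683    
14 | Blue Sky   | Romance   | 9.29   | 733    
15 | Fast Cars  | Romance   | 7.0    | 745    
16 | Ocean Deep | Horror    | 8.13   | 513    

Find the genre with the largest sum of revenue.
SELECT genre, SUM(revenue) as val
FROM movies
GROUP BY genre
ORDER BY val DESC
LIMIT 1

Result: Romance with sum(revenue) = 2284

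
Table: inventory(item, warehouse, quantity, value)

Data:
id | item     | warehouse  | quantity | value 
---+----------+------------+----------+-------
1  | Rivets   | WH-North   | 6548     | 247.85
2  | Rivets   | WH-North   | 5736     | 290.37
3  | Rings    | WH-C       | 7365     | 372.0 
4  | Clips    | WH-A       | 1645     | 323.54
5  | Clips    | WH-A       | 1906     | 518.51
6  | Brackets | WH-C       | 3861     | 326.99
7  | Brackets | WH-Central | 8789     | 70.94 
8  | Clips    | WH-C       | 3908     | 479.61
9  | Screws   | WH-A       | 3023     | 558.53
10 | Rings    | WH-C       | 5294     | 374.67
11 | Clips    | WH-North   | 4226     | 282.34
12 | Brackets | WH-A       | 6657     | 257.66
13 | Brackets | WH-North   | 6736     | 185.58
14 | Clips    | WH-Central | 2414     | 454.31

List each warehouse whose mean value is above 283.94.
SELECT warehouse, AVG(value)
FROM inventory
GROUP BY warehouse
HAVING AVG(value) > 283.94

Result:
  WH-A: avg=414.56
  WH-C: avg=388.32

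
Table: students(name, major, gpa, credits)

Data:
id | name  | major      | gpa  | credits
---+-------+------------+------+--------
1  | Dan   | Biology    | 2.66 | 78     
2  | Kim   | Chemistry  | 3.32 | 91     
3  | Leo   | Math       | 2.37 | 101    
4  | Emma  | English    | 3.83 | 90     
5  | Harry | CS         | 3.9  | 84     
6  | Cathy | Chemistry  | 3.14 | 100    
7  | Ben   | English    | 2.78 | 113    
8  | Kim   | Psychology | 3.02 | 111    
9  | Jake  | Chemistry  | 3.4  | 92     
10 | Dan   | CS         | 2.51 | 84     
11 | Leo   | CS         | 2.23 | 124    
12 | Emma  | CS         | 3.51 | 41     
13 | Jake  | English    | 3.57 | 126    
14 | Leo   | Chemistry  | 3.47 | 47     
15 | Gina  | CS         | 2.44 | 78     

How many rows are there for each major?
SELECT major, COUNT(*) as count
FROM students
GROUP BY major

Result:
  Biology: 1
  CS: 5
  Chemistry: 4
  English: 3
  Math: 1
  Psychology: 1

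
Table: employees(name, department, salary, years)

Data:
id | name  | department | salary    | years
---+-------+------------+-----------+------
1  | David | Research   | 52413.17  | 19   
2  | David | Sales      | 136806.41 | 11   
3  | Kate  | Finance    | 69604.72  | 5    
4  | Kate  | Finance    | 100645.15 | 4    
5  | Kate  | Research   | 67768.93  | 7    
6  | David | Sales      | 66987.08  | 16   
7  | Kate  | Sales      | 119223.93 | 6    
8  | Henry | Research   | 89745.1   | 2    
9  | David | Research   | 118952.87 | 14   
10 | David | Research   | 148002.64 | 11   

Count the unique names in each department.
SELECT department, COUNT(DISTINCT name)
FROM employees
GROUP BY department

Result:
  Finance: 1 distinct
  Research: 3 distinct
  Sales: 2 distinct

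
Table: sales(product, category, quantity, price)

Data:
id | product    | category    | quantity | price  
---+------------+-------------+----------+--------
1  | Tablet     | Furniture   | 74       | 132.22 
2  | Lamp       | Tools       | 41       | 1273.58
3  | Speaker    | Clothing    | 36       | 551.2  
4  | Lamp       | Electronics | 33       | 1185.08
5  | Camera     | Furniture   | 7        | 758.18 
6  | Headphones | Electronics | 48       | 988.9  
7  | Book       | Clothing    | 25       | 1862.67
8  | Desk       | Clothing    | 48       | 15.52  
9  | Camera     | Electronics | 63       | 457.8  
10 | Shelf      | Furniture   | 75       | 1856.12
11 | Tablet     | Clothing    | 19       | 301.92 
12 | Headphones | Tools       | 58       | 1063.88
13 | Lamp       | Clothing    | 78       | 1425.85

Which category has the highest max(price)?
SELECT category, MAX(price) as val
FROM sales
GROUP BY category
ORDER BY val DESC
LIMIT 1

Result: Clothing with max(price) = 1862.67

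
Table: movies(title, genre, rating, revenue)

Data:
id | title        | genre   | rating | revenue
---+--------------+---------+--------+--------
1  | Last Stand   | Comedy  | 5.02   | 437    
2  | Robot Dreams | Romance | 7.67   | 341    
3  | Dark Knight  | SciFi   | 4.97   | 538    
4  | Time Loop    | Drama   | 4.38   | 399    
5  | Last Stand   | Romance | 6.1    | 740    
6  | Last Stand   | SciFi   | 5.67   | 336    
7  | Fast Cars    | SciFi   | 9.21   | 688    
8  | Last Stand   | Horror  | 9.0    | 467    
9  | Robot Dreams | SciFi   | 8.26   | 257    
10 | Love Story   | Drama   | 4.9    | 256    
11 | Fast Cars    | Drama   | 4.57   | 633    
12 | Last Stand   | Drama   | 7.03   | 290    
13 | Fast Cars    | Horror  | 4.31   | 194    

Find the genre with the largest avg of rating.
SELECT genre, AVG(rating) as val
FROM movies
GROUP BY genre
ORDER BY val DESC
LIMIT 1

Result: SciFi with avg(rating) = 7.03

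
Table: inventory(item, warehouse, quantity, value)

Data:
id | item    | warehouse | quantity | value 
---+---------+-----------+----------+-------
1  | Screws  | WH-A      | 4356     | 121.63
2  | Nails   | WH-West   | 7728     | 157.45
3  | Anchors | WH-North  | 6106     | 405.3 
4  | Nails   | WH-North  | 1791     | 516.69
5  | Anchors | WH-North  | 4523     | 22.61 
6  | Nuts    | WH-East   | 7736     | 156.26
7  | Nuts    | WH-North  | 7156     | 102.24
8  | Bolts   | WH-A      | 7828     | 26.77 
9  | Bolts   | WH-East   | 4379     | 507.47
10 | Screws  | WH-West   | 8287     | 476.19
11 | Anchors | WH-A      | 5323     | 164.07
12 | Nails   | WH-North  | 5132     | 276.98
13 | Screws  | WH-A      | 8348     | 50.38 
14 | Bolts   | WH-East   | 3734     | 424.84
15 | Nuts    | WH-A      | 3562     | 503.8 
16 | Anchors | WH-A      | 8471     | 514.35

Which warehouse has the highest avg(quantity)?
SELECT warehouse, AVG(quantity) as val
FROM inventory
GROUP BY warehouse
ORDER BY val DESC
LIMIT 1

Result: WH-West with avg(quantity) = 8007.50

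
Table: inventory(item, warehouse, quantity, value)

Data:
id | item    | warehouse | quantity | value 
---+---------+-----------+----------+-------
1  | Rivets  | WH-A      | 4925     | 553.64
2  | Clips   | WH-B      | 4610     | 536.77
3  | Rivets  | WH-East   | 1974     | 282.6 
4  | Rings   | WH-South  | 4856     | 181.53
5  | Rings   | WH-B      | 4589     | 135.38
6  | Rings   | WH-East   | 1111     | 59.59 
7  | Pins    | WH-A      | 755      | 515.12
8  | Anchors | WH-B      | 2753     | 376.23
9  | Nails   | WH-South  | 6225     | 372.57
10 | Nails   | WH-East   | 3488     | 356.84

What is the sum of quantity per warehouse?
SELECT warehouse, SUM(quantity) as result
FROM inventory
GROUP BY warehouse

Result:
  WH-A: 5680
  WH-B: 11952
  WH-East: 6573
  WH-South: 11081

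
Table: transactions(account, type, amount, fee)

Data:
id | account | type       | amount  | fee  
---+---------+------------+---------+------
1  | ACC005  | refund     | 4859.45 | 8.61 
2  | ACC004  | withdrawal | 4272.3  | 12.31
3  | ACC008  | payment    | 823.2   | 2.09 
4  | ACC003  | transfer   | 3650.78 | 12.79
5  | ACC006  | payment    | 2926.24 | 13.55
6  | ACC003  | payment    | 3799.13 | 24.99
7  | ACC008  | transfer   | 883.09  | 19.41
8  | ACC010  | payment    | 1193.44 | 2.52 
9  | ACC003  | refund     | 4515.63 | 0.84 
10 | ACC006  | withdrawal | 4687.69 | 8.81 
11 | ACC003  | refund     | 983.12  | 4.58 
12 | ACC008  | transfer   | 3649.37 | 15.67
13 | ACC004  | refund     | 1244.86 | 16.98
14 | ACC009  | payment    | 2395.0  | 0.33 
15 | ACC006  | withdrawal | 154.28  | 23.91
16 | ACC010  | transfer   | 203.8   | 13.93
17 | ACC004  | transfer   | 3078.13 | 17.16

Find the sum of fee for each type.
SELECT type, SUM(fee) as result
FROM transactions
GROUP BY type

Result:
  payment: 43.48
  refund: 31.01
  transfer: 78.96
  withdrawal: 45.03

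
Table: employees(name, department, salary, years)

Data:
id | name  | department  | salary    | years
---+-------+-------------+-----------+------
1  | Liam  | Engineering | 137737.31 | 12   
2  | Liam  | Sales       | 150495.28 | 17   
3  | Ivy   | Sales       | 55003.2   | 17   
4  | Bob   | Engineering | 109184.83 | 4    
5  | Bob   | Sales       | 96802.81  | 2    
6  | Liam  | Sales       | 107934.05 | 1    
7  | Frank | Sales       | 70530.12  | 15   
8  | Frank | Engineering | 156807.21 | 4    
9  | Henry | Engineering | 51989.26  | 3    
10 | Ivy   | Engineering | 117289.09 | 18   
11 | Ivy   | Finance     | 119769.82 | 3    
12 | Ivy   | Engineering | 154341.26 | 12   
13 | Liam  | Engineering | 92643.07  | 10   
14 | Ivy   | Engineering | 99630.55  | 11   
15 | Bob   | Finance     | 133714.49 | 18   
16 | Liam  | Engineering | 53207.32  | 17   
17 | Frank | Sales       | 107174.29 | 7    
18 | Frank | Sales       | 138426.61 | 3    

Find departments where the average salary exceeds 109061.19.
SELECT department, AVG(salary)
FROM employees
GROUP BY department
HAVING AVG(salary) > 109061.19

Result:
  Finance: avg=126742.16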